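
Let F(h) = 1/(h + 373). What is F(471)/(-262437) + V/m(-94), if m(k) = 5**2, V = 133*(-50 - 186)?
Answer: -6952342437289/5537420700 ≈ -1255.5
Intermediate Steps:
V = -31388 (V = 133*(-236) = -31388)
F(h) = 1/(373 + h)
m(k) = 25
F(471)/(-262437) + V/m(-94) = 1/((373 + 471)*(-262437)) - 31388/25 = -1/262437/844 - 31388*1/25 = (1/844)*(-1/262437) - 31388/25 = -1/221496828 - 31388/25 = -6952342437289/5537420700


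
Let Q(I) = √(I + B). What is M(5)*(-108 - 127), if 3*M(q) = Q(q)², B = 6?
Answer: -2585/3 ≈ -861.67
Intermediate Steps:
Q(I) = √(6 + I) (Q(I) = √(I + 6) = √(6 + I))
M(q) = 2 + q/3 (M(q) = (√(6 + q))²/3 = (6 + q)/3 = 2 + q/3)
M(5)*(-108 - 127) = (2 + (⅓)*5)*(-108 - 127) = (2 + 5/3)*(-235) = (11/3)*(-235) = -2585/3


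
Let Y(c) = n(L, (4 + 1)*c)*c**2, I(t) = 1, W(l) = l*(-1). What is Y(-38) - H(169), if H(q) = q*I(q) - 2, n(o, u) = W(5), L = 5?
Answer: -7387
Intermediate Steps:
W(l) = -l
n(o, u) = -5 (n(o, u) = -1*5 = -5)
H(q) = -2 + q (H(q) = q*1 - 2 = q - 2 = -2 + q)
Y(c) = -5*c**2
Y(-38) - H(169) = -5*(-38)**2 - (-2 + 169) = -5*1444 - 1*167 = -7220 - 167 = -7387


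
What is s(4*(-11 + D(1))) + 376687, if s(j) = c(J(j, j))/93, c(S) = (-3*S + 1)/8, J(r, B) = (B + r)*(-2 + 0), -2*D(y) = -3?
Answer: 280254673/744 ≈ 3.7669e+5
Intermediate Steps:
D(y) = 3/2 (D(y) = -1/2*(-3) = 3/2)
J(r, B) = -2*B - 2*r (J(r, B) = (B + r)*(-2) = -2*B - 2*r)
c(S) = 1/8 - 3*S/8 (c(S) = (1 - 3*S)*(1/8) = 1/8 - 3*S/8)
s(j) = 1/744 + j/62 (s(j) = (1/8 - 3*(-2*j - 2*j)/8)/93 = (1/8 - (-3)*j/2)*(1/93) = (1/8 + 3*j/2)*(1/93) = 1/744 + j/62)
s(4*(-11 + D(1))) + 376687 = (1/744 + (4*(-11 + 3/2))/62) + 376687 = (1/744 + (4*(-19/2))/62) + 376687 = (1/744 + (1/62)*(-38)) + 376687 = (1/744 - 19/31) + 376687 = -455/744 + 376687 = 280254673/744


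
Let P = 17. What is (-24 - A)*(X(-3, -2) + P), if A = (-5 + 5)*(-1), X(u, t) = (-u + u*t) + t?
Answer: -576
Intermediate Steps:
X(u, t) = t - u + t*u (X(u, t) = (-u + t*u) + t = t - u + t*u)
A = 0 (A = 0*(-1) = 0)
(-24 - A)*(X(-3, -2) + P) = (-24 - 1*0)*((-2 - 1*(-3) - 2*(-3)) + 17) = (-24 + 0)*((-2 + 3 + 6) + 17) = -24*(7 + 17) = -24*24 = -576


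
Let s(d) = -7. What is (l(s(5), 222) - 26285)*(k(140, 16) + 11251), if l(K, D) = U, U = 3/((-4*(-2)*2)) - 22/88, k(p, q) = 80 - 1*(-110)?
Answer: -4811638401/16 ≈ -3.0073e+8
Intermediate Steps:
k(p, q) = 190 (k(p, q) = 80 + 110 = 190)
U = -1/16 (U = 3/((8*2)) - 22*1/88 = 3/16 - ¼ = -1/16 ≈ -0.062500)
l(K, D) = -1/16
(l(s(5), 222) - 26285)*(k(140, 16) + 11251) = (-1/16 - 26285)*(190 + 11251) = -420561/16*11441 = -4811638401/16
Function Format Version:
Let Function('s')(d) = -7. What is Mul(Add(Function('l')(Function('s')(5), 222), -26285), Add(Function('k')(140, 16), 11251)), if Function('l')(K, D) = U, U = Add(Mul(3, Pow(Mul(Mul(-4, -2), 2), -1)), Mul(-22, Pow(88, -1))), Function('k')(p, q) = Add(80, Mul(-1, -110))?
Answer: Rational(-4811638401, 16) ≈ -3.0073e+8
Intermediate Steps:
Function('k')(p, q) = 190 (Function('k')(p, q) = Add(80, 110) = 190)
U = Rational(-1, 16) (U = Add(Mul(3, Pow(Mul(8, 2), -1)), Mul(-22, Rational(1, 88))) = Add(Mul(3, Pow(16, -1)), Rational(-1, 4)) = Add(Mul(3, Rational(1, 16)), Rational(-1, 4)) = Add(Rational(3, 16), Rational(-1, 4)) = Rational(-1, 16) ≈ -0.062500)
Function('l')(K, D) = Rational(-1, 16)
Mul(Add(Function('l')(Function('s')(5), 222), -26285), Add(Function('k')(140, 16), 11251)) = Mul(Add(Rational(-1, 16), -26285), Add(190, 11251)) = Mul(Rational(-420561, 16), 11441) = Rational(-4811638401, 16)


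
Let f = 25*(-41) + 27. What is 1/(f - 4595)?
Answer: -1/5593 ≈ -0.00017879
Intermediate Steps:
f = -998 (f = -1025 + 27 = -998)
1/(f - 4595) = 1/(-998 - 4595) = 1/(-5593) = -1/5593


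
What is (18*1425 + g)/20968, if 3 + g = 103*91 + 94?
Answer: 17557/10484 ≈ 1.6746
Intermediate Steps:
g = 9464 (g = -3 + (103*91 + 94) = -3 + (9373 + 94) = -3 + 9467 = 9464)
(18*1425 + g)/20968 = (18*1425 + 9464)/20968 = (25650 + 9464)*(1/20968) = 35114*(1/20968) = 17557/10484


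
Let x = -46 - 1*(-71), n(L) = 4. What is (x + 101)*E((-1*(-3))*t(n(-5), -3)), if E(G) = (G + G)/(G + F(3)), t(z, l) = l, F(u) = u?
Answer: 378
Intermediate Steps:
x = 25 (x = -46 + 71 = 25)
E(G) = 2*G/(3 + G) (E(G) = (G + G)/(G + 3) = (2*G)/(3 + G) = 2*G/(3 + G))
(x + 101)*E((-1*(-3))*t(n(-5), -3)) = (25 + 101)*(2*(-1*(-3)*(-3))/(3 - 1*(-3)*(-3))) = 126*(2*(3*(-3))/(3 + 3*(-3))) = 126*(2*(-9)/(3 - 9)) = 126*(2*(-9)/(-6)) = 126*(2*(-9)*(-1/6)) = 126*3 = 378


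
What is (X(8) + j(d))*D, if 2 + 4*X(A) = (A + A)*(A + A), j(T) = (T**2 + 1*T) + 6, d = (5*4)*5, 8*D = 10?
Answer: 101695/8 ≈ 12712.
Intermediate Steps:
D = 5/4 (D = (1/8)*10 = 5/4 ≈ 1.2500)
d = 100 (d = 20*5 = 100)
j(T) = 6 + T + T**2 (j(T) = (T**2 + T) + 6 = (T + T**2) + 6 = 6 + T + T**2)
X(A) = -1/2 + A**2 (X(A) = -1/2 + ((A + A)*(A + A))/4 = -1/2 + ((2*A)*(2*A))/4 = -1/2 + (4*A**2)/4 = -1/2 + A**2)
(X(8) + j(d))*D = ((-1/2 + 8**2) + (6 + 100 + 100**2))*(5/4) = ((-1/2 + 64) + (6 + 100 + 10000))*(5/4) = (127/2 + 10106)*(5/4) = (20339/2)*(5/4) = 101695/8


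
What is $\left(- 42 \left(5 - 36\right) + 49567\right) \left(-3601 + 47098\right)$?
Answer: $2212648893$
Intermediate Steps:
$\left(- 42 \left(5 - 36\right) + 49567\right) \left(-3601 + 47098\right) = \left(\left(-42\right) \left(-31\right) + 49567\right) 43497 = \left(1302 + 49567\right) 43497 = 50869 \cdot 43497 = 2212648893$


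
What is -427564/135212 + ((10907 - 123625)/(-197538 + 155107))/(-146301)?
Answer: -663550828370875/209838806400993 ≈ -3.1622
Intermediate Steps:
-427564/135212 + ((10907 - 123625)/(-197538 + 155107))/(-146301) = -427564*1/135212 - 112718/(-42431)*(-1/146301) = -106891/33803 - 112718*(-1/42431)*(-1/146301) = -106891/33803 + (112718/42431)*(-1/146301) = -106891/33803 - 112718/6207697731 = -663550828370875/209838806400993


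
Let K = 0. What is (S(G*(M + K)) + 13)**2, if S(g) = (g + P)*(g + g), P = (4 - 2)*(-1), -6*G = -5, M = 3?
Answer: 961/4 ≈ 240.25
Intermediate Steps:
G = 5/6 (G = -1/6*(-5) = 5/6 ≈ 0.83333)
P = -2 (P = 2*(-1) = -2)
S(g) = 2*g*(-2 + g) (S(g) = (g - 2)*(g + g) = (-2 + g)*(2*g) = 2*g*(-2 + g))
(S(G*(M + K)) + 13)**2 = (2*(5*(3 + 0)/6)*(-2 + 5*(3 + 0)/6) + 13)**2 = (2*((5/6)*3)*(-2 + (5/6)*3) + 13)**2 = (2*(5/2)*(-2 + 5/2) + 13)**2 = (2*(5/2)*(1/2) + 13)**2 = (5/2 + 13)**2 = (31/2)**2 = 961/4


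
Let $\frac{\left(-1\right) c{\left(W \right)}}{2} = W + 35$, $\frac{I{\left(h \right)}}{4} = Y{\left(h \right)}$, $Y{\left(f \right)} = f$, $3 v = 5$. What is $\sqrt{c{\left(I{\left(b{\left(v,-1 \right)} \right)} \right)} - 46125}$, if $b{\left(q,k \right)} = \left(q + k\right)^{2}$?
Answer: $\frac{i \sqrt{415787}}{3} \approx 214.94 i$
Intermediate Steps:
$v = \frac{5}{3}$ ($v = \frac{1}{3} \cdot 5 = \frac{5}{3} \approx 1.6667$)
$b{\left(q,k \right)} = \left(k + q\right)^{2}$
$I{\left(h \right)} = 4 h$
$c{\left(W \right)} = -70 - 2 W$ ($c{\left(W \right)} = - 2 \left(W + 35\right) = - 2 \left(35 + W\right) = -70 - 2 W$)
$\sqrt{c{\left(I{\left(b{\left(v,-1 \right)} \right)} \right)} - 46125} = \sqrt{\left(-70 - 2 \cdot 4 \left(-1 + \frac{5}{3}\right)^{2}\right) - 46125} = \sqrt{\left(-70 - 2 \cdot 4 \left(\frac{2}{3}\right)^{2}\right) - 46125} = \sqrt{\left(-70 - 2 \cdot 4 \cdot \frac{4}{9}\right) - 46125} = \sqrt{\left(-70 - \frac{32}{9}\right) - 46125} = \sqrt{- \frac{662}{9} - 46125} = \sqrt{- \frac{415787}{9}} = \frac{i \sqrt{415787}}{3}$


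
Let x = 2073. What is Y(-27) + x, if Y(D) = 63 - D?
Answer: 2163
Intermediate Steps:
Y(-27) + x = (63 - 1*(-27)) + 2073 = (63 + 27) + 2073 = 90 + 2073 = 2163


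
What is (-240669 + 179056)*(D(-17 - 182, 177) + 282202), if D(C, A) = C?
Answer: -17375050839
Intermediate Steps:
(-240669 + 179056)*(D(-17 - 182, 177) + 282202) = (-240669 + 179056)*((-17 - 182) + 282202) = -61613*(-199 + 282202) = -61613*282003 = -17375050839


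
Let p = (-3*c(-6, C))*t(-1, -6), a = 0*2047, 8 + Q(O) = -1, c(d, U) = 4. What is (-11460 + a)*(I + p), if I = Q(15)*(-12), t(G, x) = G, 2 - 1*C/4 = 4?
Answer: -1375200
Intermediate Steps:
C = -8 (C = 8 - 4*4 = 8 - 16 = -8)
Q(O) = -9 (Q(O) = -8 - 1 = -9)
a = 0
p = 12 (p = -3*4*(-1) = -12*(-1) = 12)
I = 108 (I = -9*(-12) = 108)
(-11460 + a)*(I + p) = (-11460 + 0)*(108 + 12) = -11460*120 = -1375200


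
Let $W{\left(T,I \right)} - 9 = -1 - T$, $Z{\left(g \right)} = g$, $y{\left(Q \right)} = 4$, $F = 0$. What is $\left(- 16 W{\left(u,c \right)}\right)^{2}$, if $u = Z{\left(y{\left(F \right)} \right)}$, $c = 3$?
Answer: $4096$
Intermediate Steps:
$u = 4$
$W{\left(T,I \right)} = 8 - T$ ($W{\left(T,I \right)} = 9 - \left(1 + T\right) = 8 - T$)
$\left(- 16 W{\left(u,c \right)}\right)^{2} = \left(- 16 \left(8 - 4\right)\right)^{2} = \left(\left(-16\right) 4\right)^{2} = \left(-64\right)^{2} = 4096$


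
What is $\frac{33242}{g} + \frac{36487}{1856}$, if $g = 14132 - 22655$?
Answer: $\frac{249281549}{15818688} \approx 15.759$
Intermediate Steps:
$g = -8523$
$\frac{33242}{g} + \frac{36487}{1856} = \frac{33242}{-8523} + \frac{36487}{1856} = 33242 \left(- \frac{1}{8523}\right) + 36487 \cdot \frac{1}{1856} = - \frac{33242}{8523} + \frac{36487}{1856} = \frac{249281549}{15818688}$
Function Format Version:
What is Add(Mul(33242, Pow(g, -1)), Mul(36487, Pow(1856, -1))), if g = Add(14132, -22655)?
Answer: Rational(249281549, 15818688) ≈ 15.759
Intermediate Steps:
g = -8523
Add(Mul(33242, Pow(g, -1)), Mul(36487, Pow(1856, -1))) = Add(Mul(33242, Pow(-8523, -1)), Mul(36487, Pow(1856, -1))) = Add(Mul(33242, Rational(-1, 8523)), Mul(36487, Rational(1, 1856))) = Add(Rational(-33242, 8523), Rational(36487, 1856)) = Rational(249281549, 15818688)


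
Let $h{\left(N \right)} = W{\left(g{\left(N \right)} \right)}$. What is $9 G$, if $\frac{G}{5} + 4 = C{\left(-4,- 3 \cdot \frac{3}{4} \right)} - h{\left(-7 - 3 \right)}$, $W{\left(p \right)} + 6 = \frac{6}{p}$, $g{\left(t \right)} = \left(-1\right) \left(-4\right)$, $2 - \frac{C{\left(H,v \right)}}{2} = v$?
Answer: $405$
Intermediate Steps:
$C{\left(H,v \right)} = 4 - 2 v$
$g{\left(t \right)} = 4$
$W{\left(p \right)} = -6 + \frac{6}{p}$
$h{\left(N \right)} = - \frac{9}{2}$ ($h{\left(N \right)} = -6 + \frac{6}{4} = -6 + 6 \cdot \frac{1}{4} = -6 + \frac{3}{2} = - \frac{9}{2}$)
$G = 45$ ($G = -20 + 5 \left(\left(4 - 2 \left(- 3 \cdot \frac{3}{4}\right)\right) - - \frac{9}{2}\right) = -20 + 5 \left(\left(4 - 2 \left(- 3 \cdot 3 \cdot \frac{1}{4}\right)\right) + \frac{9}{2}\right) = -20 + 5 \left(\left(4 - 2 \left(\left(-3\right) \frac{3}{4}\right)\right) + \frac{9}{2}\right) = -20 + 5 \left(\left(4 - - \frac{9}{2}\right) + \frac{9}{2}\right) = -20 + 5 \left(\left(4 + \frac{9}{2}\right) + \frac{9}{2}\right) = -20 + 5 \left(\frac{17}{2} + \frac{9}{2}\right) = -20 + 5 \cdot 13 = -20 + 65 = 45$)
$9 G = 9 \cdot 45 = 405$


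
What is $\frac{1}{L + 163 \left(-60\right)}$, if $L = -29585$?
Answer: $- \frac{1}{39365} \approx -2.5403 \cdot 10^{-5}$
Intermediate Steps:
$\frac{1}{L + 163 \left(-60\right)} = \frac{1}{-29585 + 163 \left(-60\right)} = \frac{1}{-29585 - 9780} = \frac{1}{-39365} = - \frac{1}{39365}$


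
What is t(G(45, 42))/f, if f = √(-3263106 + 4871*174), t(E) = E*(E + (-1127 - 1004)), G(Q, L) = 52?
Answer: 9009*I*√37743/25162 ≈ 69.558*I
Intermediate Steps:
t(E) = E*(-2131 + E) (t(E) = E*(E - 2131) = E*(-2131 + E))
f = 8*I*√37743 (f = √(-3263106 + 847554) = √(-2415552) = 8*I*√37743 ≈ 1554.2*I)
t(G(45, 42))/f = (52*(-2131 + 52))/((8*I*√37743)) = (52*(-2079))*(-I*√37743/301944) = -(-9009)*I*√37743/25162 = 9009*I*√37743/25162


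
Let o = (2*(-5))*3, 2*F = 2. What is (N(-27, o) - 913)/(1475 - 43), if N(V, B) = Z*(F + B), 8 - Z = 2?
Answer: -1087/1432 ≈ -0.75908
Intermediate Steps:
Z = 6 (Z = 8 - 1*2 = 8 - 2 = 6)
F = 1 (F = (½)*2 = 1)
o = -30 (o = -10*3 = -30)
N(V, B) = 6 + 6*B (N(V, B) = 6*(1 + B) = 6 + 6*B)
(N(-27, o) - 913)/(1475 - 43) = ((6 + 6*(-30)) - 913)/(1475 - 43) = ((6 - 180) - 913)/1432 = (-174 - 913)*(1/1432) = -1087*1/1432 = -1087/1432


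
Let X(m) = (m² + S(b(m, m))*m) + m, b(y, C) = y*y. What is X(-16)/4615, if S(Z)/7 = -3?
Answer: 576/4615 ≈ 0.12481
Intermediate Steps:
b(y, C) = y²
S(Z) = -21 (S(Z) = 7*(-3) = -21)
X(m) = m² - 20*m (X(m) = (m² - 21*m) + m = m² - 20*m)
X(-16)/4615 = -16*(-20 - 16)/4615 = -16*(-36)*(1/4615) = 576*(1/4615) = 576/4615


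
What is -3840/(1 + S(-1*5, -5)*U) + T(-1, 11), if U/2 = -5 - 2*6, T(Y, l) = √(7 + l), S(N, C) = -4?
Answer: -3840/137 + 3*√2 ≈ -23.787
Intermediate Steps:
U = -34 (U = 2*(-5 - 2*6) = 2*(-5 - 12) = 2*(-17) = -34)
-3840/(1 + S(-1*5, -5)*U) + T(-1, 11) = -3840/(1 - 4*(-34)) + √(7 + 11) = -3840/(1 + 136) + √18 = -3840/137 + 3*√2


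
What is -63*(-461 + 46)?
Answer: 26145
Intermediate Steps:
-63*(-461 + 46) = -63*(-415) = 26145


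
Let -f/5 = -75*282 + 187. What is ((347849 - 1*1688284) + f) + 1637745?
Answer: 402125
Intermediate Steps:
f = 104815 (f = -5*(-75*282 + 187) = -5*(-21150 + 187) = -5*(-20963) = 104815)
((347849 - 1*1688284) + f) + 1637745 = ((347849 - 1*1688284) + 104815) + 1637745 = ((347849 - 1688284) + 104815) + 1637745 = (-1340435 + 104815) + 1637745 = -1235620 + 1637745 = 402125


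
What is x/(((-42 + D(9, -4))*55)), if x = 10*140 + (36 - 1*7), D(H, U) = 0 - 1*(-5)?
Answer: -1429/2035 ≈ -0.70221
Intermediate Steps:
D(H, U) = 5 (D(H, U) = 0 + 5 = 5)
x = 1429 (x = 1400 + (36 - 7) = 1400 + 29 = 1429)
x/(((-42 + D(9, -4))*55)) = 1429/(((-42 + 5)*55)) = 1429/((-37*55)) = 1429/(-2035) = 1429*(-1/2035) = -1429/2035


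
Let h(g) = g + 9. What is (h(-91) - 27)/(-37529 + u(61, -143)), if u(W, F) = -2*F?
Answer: 109/37243 ≈ 0.0029267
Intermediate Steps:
h(g) = 9 + g
(h(-91) - 27)/(-37529 + u(61, -143)) = ((9 - 91) - 27)/(-37529 - 2*(-143)) = (-82 - 27)/(-37529 + 286) = -109/(-37243) = -109*(-1/37243) = 109/37243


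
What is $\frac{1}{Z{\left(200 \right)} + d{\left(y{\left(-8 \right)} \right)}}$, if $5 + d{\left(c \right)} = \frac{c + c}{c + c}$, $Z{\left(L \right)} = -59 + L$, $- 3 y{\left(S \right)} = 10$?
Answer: $\frac{1}{137} \approx 0.0072993$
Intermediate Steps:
$y{\left(S \right)} = - \frac{10}{3}$ ($y{\left(S \right)} = \left(- \frac{1}{3}\right) 10 = - \frac{10}{3}$)
$d{\left(c \right)} = -4$ ($d{\left(c \right)} = -5 + \frac{c + c}{c + c} = -5 + \frac{2 c}{2 c} = -5 + 2 c \frac{1}{2 c} = -5 + 1 = -4$)
$\frac{1}{Z{\left(200 \right)} + d{\left(y{\left(-8 \right)} \right)}} = \frac{1}{\left(-59 + 200\right) - 4} = \frac{1}{141 - 4} = \frac{1}{137}$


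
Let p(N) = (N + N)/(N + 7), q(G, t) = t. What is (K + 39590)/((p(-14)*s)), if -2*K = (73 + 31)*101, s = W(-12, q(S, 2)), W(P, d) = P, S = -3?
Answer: -5723/8 ≈ -715.38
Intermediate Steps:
s = -12
p(N) = 2*N/(7 + N) (p(N) = (2*N)/(7 + N) = 2*N/(7 + N))
K = -5252 (K = -(73 + 31)*101/2 = -52*101 = -1/2*10504 = -5252)
(K + 39590)/((p(-14)*s)) = (-5252 + 39590)/(((2*(-14)/(7 - 14))*(-12))) = 34338/(((2*(-14)/(-7))*(-12))) = 34338/(((2*(-14)*(-1/7))*(-12))) = 34338/((4*(-12))) = 34338/(-48) = 34338*(-1/48) = -5723/8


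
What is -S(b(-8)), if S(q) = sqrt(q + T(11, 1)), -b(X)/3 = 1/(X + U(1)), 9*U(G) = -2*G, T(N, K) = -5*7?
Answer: -I*sqrt(189662)/74 ≈ -5.8852*I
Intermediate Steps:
T(N, K) = -35
U(G) = -2*G/9 (U(G) = (-2*G)/9 = -2*G/9)
b(X) = -3/(-2/9 + X) (b(X) = -3/(X - 2/9*1) = -3/(X - 2/9) = -3/(-2/9 + X))
S(q) = sqrt(-35 + q) (S(q) = sqrt(q - 35) = sqrt(-35 + q))
-S(b(-8)) = -sqrt(-35 - 27/(-2 + 9*(-8))) = -sqrt(-35 - 27/(-2 - 72)) = -sqrt(-35 - 27/(-74)) = -sqrt(-35 - 27*(-1/74)) = -sqrt(-35 + 27/74) = -sqrt(-2563/74) = -I*sqrt(189662)/74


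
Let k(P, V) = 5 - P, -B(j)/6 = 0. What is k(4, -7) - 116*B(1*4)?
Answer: 1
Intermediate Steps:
B(j) = 0 (B(j) = -6*0 = 0)
k(4, -7) - 116*B(1*4) = (5 - 1*4) - 116*0 = (5 - 4) + 0 = 1 + 0 = 1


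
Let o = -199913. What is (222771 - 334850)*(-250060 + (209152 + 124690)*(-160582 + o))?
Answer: 13488553188326150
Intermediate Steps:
(222771 - 334850)*(-250060 + (209152 + 124690)*(-160582 + o)) = (222771 - 334850)*(-250060 + (209152 + 124690)*(-160582 - 199913)) = -112079*(-250060 + 333842*(-360495)) = -112079*(-250060 - 120348371790) = -112079*(-120348621850) = 13488553188326150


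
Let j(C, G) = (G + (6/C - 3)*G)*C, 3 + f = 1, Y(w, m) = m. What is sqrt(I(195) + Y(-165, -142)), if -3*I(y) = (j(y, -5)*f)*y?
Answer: sqrt(249458) ≈ 499.46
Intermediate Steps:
f = -2 (f = -3 + 1 = -2)
j(C, G) = C*(G + G*(-3 + 6/C)) (j(C, G) = (G + (-3 + 6/C)*G)*C = (G + G*(-3 + 6/C))*C = C*(G + G*(-3 + 6/C)))
I(y) = -y*(60 - 20*y)/3 (I(y) = -(2*(-5)*(3 - y))*(-2)*y/3 = -(-30 + 10*y)*(-2)*y/3 = -(60 - 20*y)*y/3 = -y*(60 - 20*y)/3)
sqrt(I(195) + Y(-165, -142)) = sqrt((20/3)*195*(-3 + 195) - 142) = sqrt((20/3)*195*192 - 142) = sqrt(249600 - 142) = sqrt(249458)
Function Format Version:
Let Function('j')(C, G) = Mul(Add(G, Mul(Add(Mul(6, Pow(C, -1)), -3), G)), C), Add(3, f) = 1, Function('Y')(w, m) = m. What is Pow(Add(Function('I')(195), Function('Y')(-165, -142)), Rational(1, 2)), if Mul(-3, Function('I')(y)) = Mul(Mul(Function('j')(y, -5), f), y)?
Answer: Pow(249458, Rational(1, 2)) ≈ 499.46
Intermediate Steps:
f = -2 (f = Add(-3, 1) = -2)
Function('j')(C, G) = Mul(C, Add(G, Mul(G, Add(-3, Mul(6, Pow(C, -1)))))) (Function('j')(C, G) = Mul(Add(G, Mul(Add(-3, Mul(6, Pow(C, -1))), G)), C) = Mul(Add(G, Mul(G, Add(-3, Mul(6, Pow(C, -1))))), C) = Mul(C, Add(G, Mul(G, Add(-3, Mul(6, Pow(C, -1)))))))
Function('I')(y) = Mul(Rational(-1, 3), y, Add(60, Mul(-20, y))) (Function('I')(y) = Mul(Rational(-1, 3), Mul(Mul(Mul(2, -5, Add(3, Mul(-1, y))), -2), y)) = Mul(Rational(-1, 3), Mul(Mul(Add(-30, Mul(10, y)), -2), y)) = Mul(Rational(-1, 3), Mul(Add(60, Mul(-20, y)), y)) = Mul(Rational(-1, 3), Mul(y, Add(60, Mul(-20, y)))) = Mul(Rational(-1, 3), y, Add(60, Mul(-20, y))))
Pow(Add(Function('I')(195), Function('Y')(-165, -142)), Rational(1, 2)) = Pow(Add(Mul(Rational(20, 3), 195, Add(-3, 195)), -142), Rational(1, 2)) = Pow(Add(Mul(Rational(20, 3), 195, 192), -142), Rational(1, 2)) = Pow(Add(249600, -142), Rational(1, 2)) = Pow(249458, Rational(1, 2))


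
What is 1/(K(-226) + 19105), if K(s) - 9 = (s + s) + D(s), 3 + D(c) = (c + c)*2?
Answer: 1/17755 ≈ 5.6322e-5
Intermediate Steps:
D(c) = -3 + 4*c (D(c) = -3 + (c + c)*2 = -3 + (2*c)*2 = -3 + 4*c)
K(s) = 6 + 6*s (K(s) = 9 + ((s + s) + (-3 + 4*s)) = 9 + (2*s + (-3 + 4*s)) = 9 + (-3 + 6*s) = 6 + 6*s)
1/(K(-226) + 19105) = 1/((6 + 6*(-226)) + 19105) = 1/((6 - 1356) + 19105) = 1/(-1350 + 19105) = 1/17755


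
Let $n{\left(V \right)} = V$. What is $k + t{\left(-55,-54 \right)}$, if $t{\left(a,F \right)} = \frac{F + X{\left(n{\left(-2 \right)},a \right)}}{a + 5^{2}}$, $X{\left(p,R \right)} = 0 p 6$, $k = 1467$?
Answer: $\frac{7344}{5} \approx 1468.8$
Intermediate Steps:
$X{\left(p,R \right)} = 0$ ($X{\left(p,R \right)} = 0 \cdot 6 = 0$)
$t{\left(a,F \right)} = \frac{F}{25 + a}$ ($t{\left(a,F \right)} = \frac{F + 0}{a + 5^{2}} = \frac{F}{a + 25} = \frac{F}{25 + a}$)
$k + t{\left(-55,-54 \right)} = 1467 - \frac{54}{25 - 55} = 1467 - \frac{54}{-30} = 1467 - - \frac{9}{5} = 1467 + \frac{9}{5} = \frac{7344}{5}$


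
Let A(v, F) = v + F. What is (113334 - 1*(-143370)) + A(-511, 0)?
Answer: 256193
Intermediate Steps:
A(v, F) = F + v
(113334 - 1*(-143370)) + A(-511, 0) = (113334 - 1*(-143370)) + (0 - 511) = (113334 + 143370) - 511 = 256704 - 511 = 256193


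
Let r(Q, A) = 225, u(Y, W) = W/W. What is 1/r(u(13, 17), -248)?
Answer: 1/225 ≈ 0.0044444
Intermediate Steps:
u(Y, W) = 1
1/r(u(13, 17), -248) = 1/225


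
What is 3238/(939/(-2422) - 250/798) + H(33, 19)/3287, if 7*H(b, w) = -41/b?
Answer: -339420077234737/73479448581 ≈ -4619.3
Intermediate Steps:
H(b, w) = -41/(7*b) (H(b, w) = (-41/b)/7 = -41/(7*b))
3238/(939/(-2422) - 250/798) + H(33, 19)/3287 = 3238/(939/(-2422) - 250/798) - 41/7/33/3287 = 3238/(939*(-1/2422) - 250*1/798) - 41/7*1/33*(1/3287) = 3238/(-939/2422 - 125/399) - 41/231*1/3287 = 3238/(-96773/138054) - 41/759297 = 3238*(-138054/96773) - 41/759297 = -447018852/96773 - 41/759297 = -339420077234737/73479448581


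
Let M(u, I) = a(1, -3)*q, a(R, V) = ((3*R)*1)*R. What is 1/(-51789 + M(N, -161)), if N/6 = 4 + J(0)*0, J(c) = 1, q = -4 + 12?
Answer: -1/51765 ≈ -1.9318e-5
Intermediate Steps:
q = 8
a(R, V) = 3*R² (a(R, V) = (3*R)*R = 3*R²)
N = 24 (N = 6*(4 + 1*0) = 6*(4 + 0) = 6*4 = 24)
M(u, I) = 24 (M(u, I) = (3*1²)*8 = (3*1)*8 = 3*8 = 24)
1/(-51789 + M(N, -161)) = 1/(-51789 + 24) = 1/(-51765) = -1/51765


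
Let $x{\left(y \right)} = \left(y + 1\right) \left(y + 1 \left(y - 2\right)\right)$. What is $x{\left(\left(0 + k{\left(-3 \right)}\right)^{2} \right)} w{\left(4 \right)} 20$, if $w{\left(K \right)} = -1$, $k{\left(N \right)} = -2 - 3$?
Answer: $-24960$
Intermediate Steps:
$k{\left(N \right)} = -5$ ($k{\left(N \right)} = -2 - 3 = -5$)
$x{\left(y \right)} = \left(1 + y\right) \left(-2 + 2 y\right)$ ($x{\left(y \right)} = \left(1 + y\right) \left(y + 1 \left(-2 + y\right)\right) = \left(1 + y\right) \left(y + \left(-2 + y\right)\right) = \left(1 + y\right) \left(-2 + 2 y\right)$)
$x{\left(\left(0 + k{\left(-3 \right)}\right)^{2} \right)} w{\left(4 \right)} 20 = \left(-2 + 2 \left(\left(0 - 5\right)^{2}\right)^{2}\right) \left(-1\right) 20 = \left(-2 + 2 \left(\left(-5\right)^{2}\right)^{2}\right) \left(-1\right) 20 = \left(-2 + 2 \cdot 25^{2}\right) \left(-1\right) 20 = \left(-2 + 2 \cdot 625\right) \left(-1\right) 20 = \left(-2 + 1250\right) \left(-1\right) 20 = 1248 \left(-1\right) 20 = \left(-1248\right) 20 = -24960$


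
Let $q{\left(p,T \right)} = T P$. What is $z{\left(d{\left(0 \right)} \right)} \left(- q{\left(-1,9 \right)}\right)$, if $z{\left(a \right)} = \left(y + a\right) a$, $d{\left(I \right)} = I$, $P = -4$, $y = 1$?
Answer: $0$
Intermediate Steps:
$z{\left(a \right)} = a \left(1 + a\right)$ ($z{\left(a \right)} = \left(1 + a\right) a = a \left(1 + a\right)$)
$q{\left(p,T \right)} = - 4 T$ ($q{\left(p,T \right)} = T \left(-4\right) = - 4 T$)
$z{\left(d{\left(0 \right)} \right)} \left(- q{\left(-1,9 \right)}\right) = 0 \left(1 + 0\right) \left(- \left(-4\right) 9\right) = 0 \cdot 1 \left(\left(-1\right) \left(-36\right)\right) = 0 \cdot 36 = 0$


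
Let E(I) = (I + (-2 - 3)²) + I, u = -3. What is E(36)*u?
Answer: -291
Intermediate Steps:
E(I) = 25 + 2*I (E(I) = (I + (-5)²) + I = (I + 25) + I = (25 + I) + I = 25 + 2*I)
E(36)*u = (25 + 2*36)*(-3) = (25 + 72)*(-3) = 97*(-3) = -291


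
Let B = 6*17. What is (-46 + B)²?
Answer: 3136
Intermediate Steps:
B = 102
(-46 + B)² = (-46 + 102)² = 56² = 3136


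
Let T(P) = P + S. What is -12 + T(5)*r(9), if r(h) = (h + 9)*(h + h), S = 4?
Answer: 2904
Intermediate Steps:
T(P) = 4 + P (T(P) = P + 4 = 4 + P)
r(h) = 2*h*(9 + h) (r(h) = (9 + h)*(2*h) = 2*h*(9 + h))
-12 + T(5)*r(9) = -12 + (4 + 5)*(2*9*(9 + 9)) = -12 + 9*(2*9*18) = -12 + 9*324 = -12 + 2916 = 2904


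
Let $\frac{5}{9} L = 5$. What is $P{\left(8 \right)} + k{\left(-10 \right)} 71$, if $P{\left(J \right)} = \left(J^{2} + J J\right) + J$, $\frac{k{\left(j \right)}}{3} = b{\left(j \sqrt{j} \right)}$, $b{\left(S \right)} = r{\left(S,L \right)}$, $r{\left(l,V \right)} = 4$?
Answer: $988$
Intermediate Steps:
$L = 9$ ($L = \frac{9}{5} \cdot 5 = 9$)
$b{\left(S \right)} = 4$
$k{\left(j \right)} = 12$ ($k{\left(j \right)} = 3 \cdot 4 = 12$)
$P{\left(J \right)} = J + 2 J^{2}$ ($P{\left(J \right)} = \left(J^{2} + J^{2}\right) + J = 2 J^{2} + J = J + 2 J^{2}$)
$P{\left(8 \right)} + k{\left(-10 \right)} 71 = 8 \left(1 + 2 \cdot 8\right) + 12 \cdot 71 = 8 \left(1 + 16\right) + 852 = 8 \cdot 17 + 852 = 136 + 852 = 988$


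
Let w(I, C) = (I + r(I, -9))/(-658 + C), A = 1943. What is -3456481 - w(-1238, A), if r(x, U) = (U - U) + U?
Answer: -4441576838/1285 ≈ -3.4565e+6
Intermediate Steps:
r(x, U) = U (r(x, U) = 0 + U = U)
w(I, C) = (-9 + I)/(-658 + C) (w(I, C) = (I - 9)/(-658 + C) = (-9 + I)/(-658 + C))
-3456481 - w(-1238, A) = -3456481 - (-9 - 1238)/(-658 + 1943) = -3456481 - (-1247)/1285 = -3456481 - 1*(-1247/1285) = -3456481 + 1247/1285 = -4441576838/1285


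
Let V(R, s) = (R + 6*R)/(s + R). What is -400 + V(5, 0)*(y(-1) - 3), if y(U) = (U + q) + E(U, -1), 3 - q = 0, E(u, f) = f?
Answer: -414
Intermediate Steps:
V(R, s) = 7*R/(R + s) (V(R, s) = (7*R)/(R + s) = 7*R/(R + s))
q = 3 (q = 3 - 1*0 = 3 + 0 = 3)
y(U) = 2 + U (y(U) = (U + 3) - 1 = (3 + U) - 1 = 2 + U)
-400 + V(5, 0)*(y(-1) - 3) = -400 + (7*5/(5 + 0))*((2 - 1) - 3) = -400 + (7*5/5)*(1 - 3) = -400 + (7*5*(⅕))*(-2) = -400 + 7*(-2) = -400 - 14 = -414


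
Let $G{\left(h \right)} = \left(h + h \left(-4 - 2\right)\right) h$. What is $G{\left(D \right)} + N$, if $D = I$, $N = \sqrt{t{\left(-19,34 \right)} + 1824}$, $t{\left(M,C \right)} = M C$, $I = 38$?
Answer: $-7220 + \sqrt{1178} \approx -7185.7$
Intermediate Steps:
$t{\left(M,C \right)} = C M$
$N = \sqrt{1178}$ ($N = \sqrt{34 \left(-19\right) + 1824} = \sqrt{-646 + 1824} = \sqrt{1178} \approx 34.322$)
$D = 38$
$G{\left(h \right)} = - 5 h^{2}$ ($G{\left(h \right)} = \left(h + h \left(-6\right)\right) h = \left(h - 6 h\right) h = - 5 h h = - 5 h^{2}$)
$G{\left(D \right)} + N = - 5 \cdot 38^{2} + \sqrt{1178} = \left(-5\right) 1444 + \sqrt{1178} = -7220 + \sqrt{1178}$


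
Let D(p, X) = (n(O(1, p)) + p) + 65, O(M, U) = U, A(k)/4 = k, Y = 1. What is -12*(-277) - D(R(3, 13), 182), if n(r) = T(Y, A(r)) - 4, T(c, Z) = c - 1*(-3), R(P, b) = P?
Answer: 3256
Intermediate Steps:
A(k) = 4*k
T(c, Z) = 3 + c (T(c, Z) = c + 3 = 3 + c)
n(r) = 0 (n(r) = (3 + 1) - 4 = 4 - 4 = 0)
D(p, X) = 65 + p (D(p, X) = (0 + p) + 65 = p + 65 = 65 + p)
-12*(-277) - D(R(3, 13), 182) = -12*(-277) - (65 + 3) = 3324 - 1*68 = 3324 - 68 = 3256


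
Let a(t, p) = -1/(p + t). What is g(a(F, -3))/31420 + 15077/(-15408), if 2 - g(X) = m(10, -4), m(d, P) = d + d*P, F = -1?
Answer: -118306571/121029840 ≈ -0.97750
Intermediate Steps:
m(d, P) = d + P*d
g(X) = 32 (g(X) = 2 - 10*(1 - 4) = 2 - 10*(-3) = 2 - 1*(-30) = 2 + 30 = 32)
g(a(F, -3))/31420 + 15077/(-15408) = 32/31420 + 15077/(-15408) = 32*(1/31420) + 15077*(-1/15408) = 8/7855 - 15077/15408 = -118306571/121029840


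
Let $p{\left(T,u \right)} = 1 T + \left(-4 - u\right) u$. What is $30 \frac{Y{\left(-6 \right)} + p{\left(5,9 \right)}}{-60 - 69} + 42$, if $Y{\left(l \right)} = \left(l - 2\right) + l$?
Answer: $\frac{3066}{43} \approx 71.302$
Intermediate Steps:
$p{\left(T,u \right)} = T + u \left(-4 - u\right)$
$Y{\left(l \right)} = -2 + 2 l$ ($Y{\left(l \right)} = \left(-2 + l\right) + l = -2 + 2 l$)
$30 \frac{Y{\left(-6 \right)} + p{\left(5,9 \right)}}{-60 - 69} + 42 = 30 \frac{\left(-2 + 2 \left(-6\right)\right) - 112}{-60 - 69} + 42 = 30 \frac{\left(-2 - 12\right) - 112}{-129} + 42 = 30 \left(-14 - 112\right) \left(- \frac{1}{129}\right) + 42 = 30 \left(\left(-126\right) \left(- \frac{1}{129}\right)\right) + 42 = 30 \cdot \frac{42}{43} + 42 = \frac{1260}{43} + 42 = \frac{3066}{43}$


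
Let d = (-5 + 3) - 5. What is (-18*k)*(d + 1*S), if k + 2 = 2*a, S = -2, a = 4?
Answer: 972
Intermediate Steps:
d = -7 (d = -2 - 5 = -7)
k = 6 (k = -2 + 2*4 = -2 + 8 = 6)
(-18*k)*(d + 1*S) = (-18*6)*(-7 + 1*(-2)) = -108*(-7 - 2) = -108*(-9) = 972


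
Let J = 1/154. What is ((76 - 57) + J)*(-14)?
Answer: -2927/11 ≈ -266.09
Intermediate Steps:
J = 1/154 ≈ 0.0064935
((76 - 57) + J)*(-14) = ((76 - 57) + 1/154)*(-14) = (19 + 1/154)*(-14) = (2927/154)*(-14) = -2927/11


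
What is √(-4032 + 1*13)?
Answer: I*√4019 ≈ 63.396*I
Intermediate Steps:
√(-4032 + 1*13) = √(-4032 + 13) = √(-4019) = I*√4019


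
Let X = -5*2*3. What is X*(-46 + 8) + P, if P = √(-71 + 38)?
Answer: 1140 + I*√33 ≈ 1140.0 + 5.7446*I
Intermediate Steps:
X = -30 (X = -10*3 = -30)
P = I*√33 (P = √(-33) = I*√33 ≈ 5.7446*I)
X*(-46 + 8) + P = -30*(-46 + 8) + I*√33 = -30*(-38) + I*√33 = 1140 + I*√33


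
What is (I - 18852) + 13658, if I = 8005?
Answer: 2811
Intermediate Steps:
(I - 18852) + 13658 = (8005 - 18852) + 13658 = -10847 + 13658 = 2811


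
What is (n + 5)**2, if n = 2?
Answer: 49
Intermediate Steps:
(n + 5)**2 = (2 + 5)**2 = 7**2 = 49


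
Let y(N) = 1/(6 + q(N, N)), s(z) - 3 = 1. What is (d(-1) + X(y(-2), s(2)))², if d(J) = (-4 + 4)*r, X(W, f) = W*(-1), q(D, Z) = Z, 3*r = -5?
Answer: 1/16 ≈ 0.062500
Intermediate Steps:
r = -5/3 (r = (⅓)*(-5) = -5/3 ≈ -1.6667)
s(z) = 4 (s(z) = 3 + 1 = 4)
y(N) = 1/(6 + N)
X(W, f) = -W
d(J) = 0 (d(J) = (-4 + 4)*(-5/3) = 0*(-5/3) = 0)
(d(-1) + X(y(-2), s(2)))² = (0 - 1/(6 - 2))² = (0 - 1/4)² = (0 - 1*¼)² = (0 - ¼)² = (-¼)² = 1/16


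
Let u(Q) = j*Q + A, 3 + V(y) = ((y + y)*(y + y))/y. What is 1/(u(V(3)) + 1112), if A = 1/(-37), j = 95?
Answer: 37/72778 ≈ 0.00050840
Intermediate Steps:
A = -1/37 ≈ -0.027027
V(y) = -3 + 4*y (V(y) = -3 + ((y + y)*(y + y))/y = -3 + ((2*y)*(2*y))/y = -3 + (4*y**2)/y = -3 + 4*y)
u(Q) = -1/37 + 95*Q (u(Q) = 95*Q - 1/37 = -1/37 + 95*Q)
1/(u(V(3)) + 1112) = 1/((-1/37 + 95*(-3 + 4*3)) + 1112) = 1/((-1/37 + 95*(-3 + 12)) + 1112) = 1/((-1/37 + 95*9) + 1112) = 1/((-1/37 + 855) + 1112) = 1/(31634/37 + 1112) = 1/(72778/37) = 37/72778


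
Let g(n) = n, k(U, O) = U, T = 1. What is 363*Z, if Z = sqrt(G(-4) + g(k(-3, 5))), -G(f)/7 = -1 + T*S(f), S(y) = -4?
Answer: 1452*sqrt(2) ≈ 2053.4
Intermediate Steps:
G(f) = 35 (G(f) = -7*(-1 + 1*(-4)) = -7*(-1 - 4) = -7*(-5) = 35)
Z = 4*sqrt(2) (Z = sqrt(35 - 3) = sqrt(32) = 4*sqrt(2) ≈ 5.6569)
363*Z = 363*(4*sqrt(2)) = 1452*sqrt(2)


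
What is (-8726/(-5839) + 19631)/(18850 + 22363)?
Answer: 114634135/240642707 ≈ 0.47637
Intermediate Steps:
(-8726/(-5839) + 19631)/(18850 + 22363) = (-8726*(-1/5839) + 19631)/41213 = (8726/5839 + 19631)*(1/41213) = (114634135/5839)*(1/41213) = 114634135/240642707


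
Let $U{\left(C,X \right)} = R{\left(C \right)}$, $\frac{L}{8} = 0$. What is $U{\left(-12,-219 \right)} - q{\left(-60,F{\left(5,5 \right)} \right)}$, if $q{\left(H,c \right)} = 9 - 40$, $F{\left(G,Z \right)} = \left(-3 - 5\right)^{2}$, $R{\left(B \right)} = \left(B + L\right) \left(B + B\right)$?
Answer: $319$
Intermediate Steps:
$L = 0$ ($L = 8 \cdot 0 = 0$)
$R{\left(B \right)} = 2 B^{2}$ ($R{\left(B \right)} = \left(B + 0\right) \left(B + B\right) = B 2 B = 2 B^{2}$)
$U{\left(C,X \right)} = 2 C^{2}$
$F{\left(G,Z \right)} = 64$ ($F{\left(G,Z \right)} = \left(-8\right)^{2} = 64$)
$q{\left(H,c \right)} = -31$ ($q{\left(H,c \right)} = 9 - 40 = -31$)
$U{\left(-12,-219 \right)} - q{\left(-60,F{\left(5,5 \right)} \right)} = 2 \left(-12\right)^{2} - -31 = 2 \cdot 144 + 31 = 288 + 31 = 319$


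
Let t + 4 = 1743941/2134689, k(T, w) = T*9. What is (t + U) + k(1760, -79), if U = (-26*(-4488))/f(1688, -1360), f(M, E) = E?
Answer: 168117613144/10673445 ≈ 15751.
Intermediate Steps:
k(T, w) = 9*T
t = -6794815/2134689 (t = -4 + 1743941/2134689 = -6794815/2134689 ≈ -3.1830)
U = -429/5 (U = -26*(-4488)/(-1360) = 116688*(-1/1360) = -429/5 ≈ -85.800)
(t + U) + k(1760, -79) = (-6794815/2134689 - 429/5) + 9*1760 = -949755656/10673445 + 15840 = 168117613144/10673445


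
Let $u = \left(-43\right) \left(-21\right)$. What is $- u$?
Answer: $-903$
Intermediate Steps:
$u = 903$
$- u = \left(-1\right) 903 = -903$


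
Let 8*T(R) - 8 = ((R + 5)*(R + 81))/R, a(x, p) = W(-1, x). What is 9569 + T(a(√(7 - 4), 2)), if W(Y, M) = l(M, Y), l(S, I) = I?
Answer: 9530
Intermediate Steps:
W(Y, M) = Y
a(x, p) = -1
T(R) = 1 + (5 + R)*(81 + R)/(8*R) (T(R) = 1 + (((R + 5)*(R + 81))/R)/8 = 1 + (((5 + R)*(81 + R))/R)/8 = 1 + ((5 + R)*(81 + R)/R)/8 = 1 + (5 + R)*(81 + R)/(8*R))
9569 + T(a(√(7 - 4), 2)) = 9569 + (⅛)*(405 - (94 - 1))/(-1) = 9569 + (⅛)*(-1)*(405 - 1*93) = 9569 + (⅛)*(-1)*(405 - 93) = 9569 + (⅛)*(-1)*312 = 9569 - 39 = 9530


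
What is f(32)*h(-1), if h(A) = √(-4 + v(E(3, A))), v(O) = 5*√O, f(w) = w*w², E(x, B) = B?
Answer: 32768*√(-4 + 5*I) ≈ 35919.0 + 74734.0*I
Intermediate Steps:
f(w) = w³
h(A) = √(-4 + 5*√A)
f(32)*h(-1) = 32³*√(-4 + 5*√(-1)) = 32768*√(-4 + 5*I)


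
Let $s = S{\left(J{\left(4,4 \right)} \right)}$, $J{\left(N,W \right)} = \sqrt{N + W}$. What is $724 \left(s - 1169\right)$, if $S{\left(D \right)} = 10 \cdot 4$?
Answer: $-817396$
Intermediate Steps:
$S{\left(D \right)} = 40$
$s = 40$
$724 \left(s - 1169\right) = 724 \left(40 - 1169\right) = 724 \left(-1129\right) = -817396$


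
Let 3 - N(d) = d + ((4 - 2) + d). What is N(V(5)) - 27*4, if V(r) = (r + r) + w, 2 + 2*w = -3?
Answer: -122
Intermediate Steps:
w = -5/2 (w = -1 + (½)*(-3) = -1 - 3/2 = -5/2 ≈ -2.5000)
V(r) = -5/2 + 2*r (V(r) = (r + r) - 5/2 = 2*r - 5/2 = -5/2 + 2*r)
N(d) = 1 - 2*d (N(d) = 3 - (d + ((4 - 2) + d)) = 3 - (d + (2 + d)) = 3 - (2 + 2*d) = 3 + (-2 - 2*d) = 1 - 2*d)
N(V(5)) - 27*4 = (1 - 2*(-5/2 + 2*5)) - 27*4 = (1 - 2*(-5/2 + 10)) - 1*108 = (1 - 2*15/2) - 108 = (1 - 15) - 108 = -14 - 108 = -122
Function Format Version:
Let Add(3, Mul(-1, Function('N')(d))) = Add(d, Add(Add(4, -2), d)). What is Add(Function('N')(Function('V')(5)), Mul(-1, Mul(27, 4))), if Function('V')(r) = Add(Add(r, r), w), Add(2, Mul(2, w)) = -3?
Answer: -122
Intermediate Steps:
w = Rational(-5, 2) (w = Add(-1, Mul(Rational(1, 2), -3)) = Add(-1, Rational(-3, 2)) = Rational(-5, 2) ≈ -2.5000)
Function('V')(r) = Add(Rational(-5, 2), Mul(2, r)) (Function('V')(r) = Add(Add(r, r), Rational(-5, 2)) = Add(Mul(2, r), Rational(-5, 2)) = Add(Rational(-5, 2), Mul(2, r)))
Function('N')(d) = Add(1, Mul(-2, d)) (Function('N')(d) = Add(3, Mul(-1, Add(d, Add(Add(4, -2), d)))) = Add(3, Mul(-1, Add(d, Add(2, d)))) = Add(3, Mul(-1, Add(2, Mul(2, d)))) = Add(3, Add(-2, Mul(-2, d))) = Add(1, Mul(-2, d)))
Add(Function('N')(Function('V')(5)), Mul(-1, Mul(27, 4))) = Add(Add(1, Mul(-2, Add(Rational(-5, 2), Mul(2, 5)))), Mul(-1, Mul(27, 4))) = Add(Add(1, Mul(-2, Add(Rational(-5, 2), 10))), Mul(-1, 108)) = Add(Add(1, Mul(-2, Rational(15, 2))), -108) = Add(Add(1, -15), -108) = Add(-14, -108) = -122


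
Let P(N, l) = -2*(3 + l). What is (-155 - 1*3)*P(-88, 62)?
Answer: 20540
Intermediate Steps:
P(N, l) = -6 - 2*l
(-155 - 1*3)*P(-88, 62) = (-155 - 1*3)*(-6 - 2*62) = (-155 - 3)*(-6 - 124) = -158*(-130) = 20540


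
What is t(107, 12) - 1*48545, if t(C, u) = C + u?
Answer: -48426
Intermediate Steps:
t(107, 12) - 1*48545 = (107 + 12) - 1*48545 = 119 - 48545 = -48426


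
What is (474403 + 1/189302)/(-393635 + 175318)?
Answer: -89805436707/41327844734 ≈ -2.1730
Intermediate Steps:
(474403 + 1/189302)/(-393635 + 175318) = (474403 + 1/189302)/(-218317) = (89805436707/189302)*(-1/218317) = -89805436707/41327844734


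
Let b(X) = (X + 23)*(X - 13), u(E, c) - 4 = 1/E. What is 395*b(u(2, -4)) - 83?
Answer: -369657/4 ≈ -92414.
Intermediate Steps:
u(E, c) = 4 + 1/E
b(X) = (-13 + X)*(23 + X) (b(X) = (23 + X)*(-13 + X) = (-13 + X)*(23 + X))
395*b(u(2, -4)) - 83 = 395*(-299 + (4 + 1/2)² + 10*(4 + 1/2)) - 83 = 395*(-299 + (4 + ½)² + 10*(4 + ½)) - 83 = 395*(-299 + (9/2)² + 10*(9/2)) - 83 = 395*(-299 + 81/4 + 45) - 83 = 395*(-935/4) - 83 = -369325/4 - 83 = -369657/4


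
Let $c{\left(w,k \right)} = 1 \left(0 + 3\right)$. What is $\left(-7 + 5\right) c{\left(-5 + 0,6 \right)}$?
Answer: $-6$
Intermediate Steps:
$c{\left(w,k \right)} = 3$ ($c{\left(w,k \right)} = 1 \cdot 3 = 3$)
$\left(-7 + 5\right) c{\left(-5 + 0,6 \right)} = \left(-7 + 5\right) 3 = \left(-2\right) 3 = -6$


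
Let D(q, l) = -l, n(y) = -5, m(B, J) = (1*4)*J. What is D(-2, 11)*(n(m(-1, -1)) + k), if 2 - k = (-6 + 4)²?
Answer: 77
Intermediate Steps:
m(B, J) = 4*J
k = -2 (k = 2 - (-6 + 4)² = 2 - 1*(-2)² = 2 - 1*4 = 2 - 4 = -2)
D(-2, 11)*(n(m(-1, -1)) + k) = (-1*11)*(-5 - 2) = -11*(-7) = 77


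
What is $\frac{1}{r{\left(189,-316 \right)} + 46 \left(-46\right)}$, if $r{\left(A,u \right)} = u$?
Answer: $- \frac{1}{2432} \approx -0.00041118$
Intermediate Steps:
$\frac{1}{r{\left(189,-316 \right)} + 46 \left(-46\right)} = \frac{1}{-316 + 46 \left(-46\right)} = \frac{1}{-316 - 2116} = \frac{1}{-2432} = - \frac{1}{2432}$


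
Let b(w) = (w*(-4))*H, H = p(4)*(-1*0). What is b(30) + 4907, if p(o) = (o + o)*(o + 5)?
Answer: 4907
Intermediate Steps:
p(o) = 2*o*(5 + o) (p(o) = (2*o)*(5 + o) = 2*o*(5 + o))
H = 0 (H = (2*4*(5 + 4))*(-1*0) = (2*4*9)*0 = 72*0 = 0)
b(w) = 0 (b(w) = (w*(-4))*0 = -4*w*0 = 0)
b(30) + 4907 = 0 + 4907 = 4907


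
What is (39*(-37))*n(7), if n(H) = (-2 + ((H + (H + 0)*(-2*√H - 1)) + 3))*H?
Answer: -10101 + 141414*√7 ≈ 3.6405e+5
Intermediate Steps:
n(H) = H*(1 + H + H*(-1 - 2*√H)) (n(H) = (-2 + ((H + H*(-1 - 2*√H)) + 3))*H = (-2 + (3 + H + H*(-1 - 2*√H)))*H = (1 + H + H*(-1 - 2*√H))*H = H*(1 + H + H*(-1 - 2*√H)))
(39*(-37))*n(7) = (39*(-37))*(7 - 98*√7) = -1443*(7 - 98*√7) = -10101 + 141414*√7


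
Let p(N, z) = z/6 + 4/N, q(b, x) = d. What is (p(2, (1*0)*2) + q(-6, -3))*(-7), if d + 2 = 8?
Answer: -56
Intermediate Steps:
d = 6 (d = -2 + 8 = 6)
q(b, x) = 6
p(N, z) = 4/N + z/6 (p(N, z) = z*(⅙) + 4/N = z/6 + 4/N = 4/N + z/6)
(p(2, (1*0)*2) + q(-6, -3))*(-7) = ((4/2 + ((1*0)*2)/6) + 6)*(-7) = ((4*(½) + (0*2)/6) + 6)*(-7) = ((2 + (⅙)*0) + 6)*(-7) = ((2 + 0) + 6)*(-7) = (2 + 6)*(-7) = 8*(-7) = -56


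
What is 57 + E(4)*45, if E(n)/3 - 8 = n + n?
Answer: 2217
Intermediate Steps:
E(n) = 24 + 6*n (E(n) = 24 + 3*(n + n) = 24 + 3*(2*n) = 24 + 6*n)
57 + E(4)*45 = 57 + (24 + 6*4)*45 = 57 + (24 + 24)*45 = 57 + 48*45 = 57 + 2160 = 2217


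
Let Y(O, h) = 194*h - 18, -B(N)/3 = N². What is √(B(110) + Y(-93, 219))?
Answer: 2*√1542 ≈ 78.537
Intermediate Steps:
B(N) = -3*N²
Y(O, h) = -18 + 194*h
√(B(110) + Y(-93, 219)) = √(-3*110² + (-18 + 194*219)) = √(-3*12100 + (-18 + 42486)) = √(-36300 + 42468) = √6168 = 2*√1542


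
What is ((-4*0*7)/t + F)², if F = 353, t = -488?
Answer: 124609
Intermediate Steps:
((-4*0*7)/t + F)² = ((-4*0*7)/(-488) + 353)² = ((0*7)*(-1/488) + 353)² = (0*(-1/488) + 353)² = (0 + 353)² = 353² = 124609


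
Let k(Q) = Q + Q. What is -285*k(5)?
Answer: -2850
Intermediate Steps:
k(Q) = 2*Q
-285*k(5) = -570*5 = -285*10 = -2850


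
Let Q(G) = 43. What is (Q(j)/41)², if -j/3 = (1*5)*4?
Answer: 1849/1681 ≈ 1.0999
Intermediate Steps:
j = -60 (j = -3*1*5*4 = -15*4 = -3*20 = -60)
(Q(j)/41)² = (43/41)² = 1849/1681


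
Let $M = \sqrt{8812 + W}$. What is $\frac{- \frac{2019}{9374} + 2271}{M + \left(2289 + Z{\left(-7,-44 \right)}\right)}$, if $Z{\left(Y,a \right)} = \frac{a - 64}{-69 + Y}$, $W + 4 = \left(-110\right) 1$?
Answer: $\frac{8800217902035}{8861600033702} - \frac{7684366935 \sqrt{8698}}{17723200067404} \approx 0.95264$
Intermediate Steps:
$W = -114$ ($W = -4 - 110 = -114$)
$Z{\left(Y,a \right)} = \frac{-64 + a}{-69 + Y}$
$M = \sqrt{8698}$ ($M = \sqrt{8812 - 114} = \sqrt{8698} \approx 93.263$)
$\frac{- \frac{2019}{9374} + 2271}{M + \left(2289 + Z{\left(-7,-44 \right)}\right)} = \frac{- \frac{2019}{9374} + 2271}{\sqrt{8698} + \left(2289 + \frac{-64 - 44}{-69 - 7}\right)} = \frac{\left(-2019\right) \frac{1}{9374} + 2271}{\sqrt{8698} + \left(2289 + \frac{1}{-76} \left(-108\right)\right)} = \frac{- \frac{2019}{9374} + 2271}{\sqrt{8698} + \left(2289 - - \frac{27}{19}\right)} = \frac{21286335}{9374 \left(\sqrt{8698} + \left(2289 + \frac{27}{19}\right)\right)} = \frac{21286335}{9374 \left(\sqrt{8698} + \frac{43518}{19}\right)} = \frac{21286335}{9374 \left(\frac{43518}{19} + \sqrt{8698}\right)}$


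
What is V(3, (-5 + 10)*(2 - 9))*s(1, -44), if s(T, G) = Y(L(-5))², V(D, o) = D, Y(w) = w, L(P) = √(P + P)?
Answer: -30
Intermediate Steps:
L(P) = √2*√P (L(P) = √(2*P) = √2*√P)
s(T, G) = -10 (s(T, G) = (√2*√(-5))² = (√2*(I*√5))² = (I*√10)² = -10)
V(3, (-5 + 10)*(2 - 9))*s(1, -44) = 3*(-10) = -30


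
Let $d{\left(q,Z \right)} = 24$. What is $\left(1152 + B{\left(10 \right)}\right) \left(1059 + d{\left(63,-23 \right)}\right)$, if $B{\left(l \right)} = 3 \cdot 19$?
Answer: $1309347$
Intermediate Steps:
$B{\left(l \right)} = 57$
$\left(1152 + B{\left(10 \right)}\right) \left(1059 + d{\left(63,-23 \right)}\right) = \left(1152 + 57\right) \left(1059 + 24\right) = 1209 \cdot 1083 = 1309347$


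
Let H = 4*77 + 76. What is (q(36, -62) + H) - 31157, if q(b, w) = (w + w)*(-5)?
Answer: -30153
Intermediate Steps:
q(b, w) = -10*w (q(b, w) = (2*w)*(-5) = -10*w)
H = 384 (H = 308 + 76 = 384)
(q(36, -62) + H) - 31157 = (-10*(-62) + 384) - 31157 = (620 + 384) - 31157 = 1004 - 31157 = -30153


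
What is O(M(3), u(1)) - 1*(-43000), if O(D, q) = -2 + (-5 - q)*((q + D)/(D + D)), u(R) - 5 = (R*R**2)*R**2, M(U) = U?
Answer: 85963/2 ≈ 42982.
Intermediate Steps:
u(R) = 5 + R**5 (u(R) = 5 + (R*R**2)*R**2 = 5 + R**3*R**2 = 5 + R**5)
O(D, q) = -2 + (-5 - q)*(D + q)/(2*D) (O(D, q) = -2 + (-5 - q)*((D + q)/((2*D))) = -2 + (-5 - q)*((D + q)*(1/(2*D))) = -2 + (-5 - q)*((D + q)/(2*D)) = -2 + (-5 - q)*(D + q)/(2*D))
O(M(3), u(1)) - 1*(-43000) = (1/2)*(-(5 + 1**5)**2 - 5*(5 + 1**5) - 1*3*(9 + (5 + 1**5)))/3 - 1*(-43000) = (1/2)*(1/3)*(-(5 + 1)**2 - 5*(5 + 1) - 1*3*(9 + (5 + 1))) + 43000 = (1/2)*(1/3)*(-1*6**2 - 5*6 - 1*3*(9 + 6)) + 43000 = (1/2)*(1/3)*(-1*36 - 30 - 1*3*15) + 43000 = (1/2)*(1/3)*(-36 - 30 - 45) + 43000 = (1/2)*(1/3)*(-111) + 43000 = -37/2 + 43000 = 85963/2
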